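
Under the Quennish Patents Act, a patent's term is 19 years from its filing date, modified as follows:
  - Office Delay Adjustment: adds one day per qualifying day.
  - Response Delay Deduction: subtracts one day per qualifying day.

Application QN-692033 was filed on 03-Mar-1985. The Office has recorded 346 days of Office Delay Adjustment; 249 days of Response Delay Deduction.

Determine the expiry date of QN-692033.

Base term: filing date + 19 years → 3 March 2004.
Office Delay Adjustment: +346 days → 12 February 2005.
Response Delay Deduction: −249 days → 8 June 2004.

2004-06-08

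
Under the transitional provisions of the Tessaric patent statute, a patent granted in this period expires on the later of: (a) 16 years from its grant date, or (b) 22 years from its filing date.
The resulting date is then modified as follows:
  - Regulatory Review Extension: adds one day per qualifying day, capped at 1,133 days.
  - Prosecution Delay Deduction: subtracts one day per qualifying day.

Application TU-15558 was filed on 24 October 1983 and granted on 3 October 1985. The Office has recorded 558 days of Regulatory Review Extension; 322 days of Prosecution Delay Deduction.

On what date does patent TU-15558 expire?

2006-06-17

(a) grant + 16 years → 3 October 2001.
(b) filing + 22 years → 24 October 2005.
Later of the two: 24 October 2005.
Regulatory Review Extension: 558 days (within the 1133-day cap) → +558 days → 5 May 2007.
Prosecution Delay Deduction: −322 days → 17 June 2006.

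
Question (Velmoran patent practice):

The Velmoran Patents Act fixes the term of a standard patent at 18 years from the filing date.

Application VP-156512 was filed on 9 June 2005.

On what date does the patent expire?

Filing date + 18 years → 9 June 2023.

June 9, 2023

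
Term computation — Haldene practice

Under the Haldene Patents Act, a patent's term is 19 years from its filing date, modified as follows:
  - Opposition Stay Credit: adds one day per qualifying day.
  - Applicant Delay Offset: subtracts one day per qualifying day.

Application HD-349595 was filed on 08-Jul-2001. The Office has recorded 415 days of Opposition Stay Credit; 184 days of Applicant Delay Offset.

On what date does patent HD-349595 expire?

Base term: filing date + 19 years → 8 July 2020.
Opposition Stay Credit: +415 days → 27 August 2021.
Applicant Delay Offset: −184 days → 24 February 2021.

February 24, 2021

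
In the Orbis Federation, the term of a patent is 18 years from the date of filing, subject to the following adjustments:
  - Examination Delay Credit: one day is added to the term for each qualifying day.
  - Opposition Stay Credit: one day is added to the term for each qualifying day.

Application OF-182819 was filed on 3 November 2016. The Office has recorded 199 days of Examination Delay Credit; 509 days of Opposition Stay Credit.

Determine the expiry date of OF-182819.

Base term: filing date + 18 years → 3 November 2034.
Examination Delay Credit: +199 days → 21 May 2035.
Opposition Stay Credit: +509 days → 11 October 2036.

2036-10-11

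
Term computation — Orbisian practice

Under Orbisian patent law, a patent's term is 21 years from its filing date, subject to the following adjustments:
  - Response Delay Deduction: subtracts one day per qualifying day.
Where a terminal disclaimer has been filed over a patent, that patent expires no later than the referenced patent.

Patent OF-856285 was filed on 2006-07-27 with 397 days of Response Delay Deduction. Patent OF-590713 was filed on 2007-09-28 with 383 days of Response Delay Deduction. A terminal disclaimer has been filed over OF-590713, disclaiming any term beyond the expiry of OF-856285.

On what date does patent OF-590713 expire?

Natural term of OF-590713:
  Base: filing + 21 years → 28 September 2028.
  Response Delay Deduction: −383 days → 11 September 2027.
Expiry of referenced patent OF-856285:
  Base: filing + 21 years → 27 July 2027.
  Response Delay Deduction: −397 days → 25 June 2026.
Terminal disclaimer: OF-590713 expires on the earlier of 11 September 2027 and 25 June 2026.

2026-06-25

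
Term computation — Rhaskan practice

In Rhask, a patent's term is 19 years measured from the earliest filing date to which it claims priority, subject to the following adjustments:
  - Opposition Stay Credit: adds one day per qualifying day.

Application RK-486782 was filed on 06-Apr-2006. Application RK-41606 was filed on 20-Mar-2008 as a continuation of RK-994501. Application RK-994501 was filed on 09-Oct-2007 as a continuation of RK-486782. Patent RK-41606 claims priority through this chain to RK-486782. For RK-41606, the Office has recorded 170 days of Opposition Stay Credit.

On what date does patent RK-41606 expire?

2025-09-23

Earliest priority filing: 6 April 2006.
Base term: 6 April 2006 + 19 years → 6 April 2025.
Opposition Stay Credit: +170 days → 23 September 2025.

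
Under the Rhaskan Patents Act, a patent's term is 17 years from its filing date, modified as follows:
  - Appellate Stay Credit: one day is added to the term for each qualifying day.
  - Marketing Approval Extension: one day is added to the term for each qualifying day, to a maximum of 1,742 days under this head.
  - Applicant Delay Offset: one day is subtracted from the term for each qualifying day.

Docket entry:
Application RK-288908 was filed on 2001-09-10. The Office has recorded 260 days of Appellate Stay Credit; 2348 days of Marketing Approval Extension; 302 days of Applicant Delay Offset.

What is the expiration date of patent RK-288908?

May 7, 2023

Base term: filing date + 17 years → 10 September 2018.
Appellate Stay Credit: +260 days → 28 May 2019.
Marketing Approval Extension: 2348 days claimed exceeds the 1742-day cap, so +1742 days → 4 March 2024.
Applicant Delay Offset: −302 days → 7 May 2023.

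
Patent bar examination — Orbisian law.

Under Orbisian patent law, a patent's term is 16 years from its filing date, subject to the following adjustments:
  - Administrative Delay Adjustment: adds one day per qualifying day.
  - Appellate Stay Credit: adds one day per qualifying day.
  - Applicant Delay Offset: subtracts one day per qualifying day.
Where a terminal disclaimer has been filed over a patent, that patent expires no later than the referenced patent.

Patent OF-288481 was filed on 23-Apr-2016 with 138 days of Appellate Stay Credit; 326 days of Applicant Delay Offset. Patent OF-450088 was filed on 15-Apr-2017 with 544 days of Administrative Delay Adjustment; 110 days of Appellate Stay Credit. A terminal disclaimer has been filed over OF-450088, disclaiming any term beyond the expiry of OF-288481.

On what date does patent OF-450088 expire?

Natural term of OF-450088:
  Base: filing + 16 years → 15 April 2033.
  Administrative Delay Adjustment: +544 days → 11 October 2034.
  Appellate Stay Credit: +110 days → 29 January 2035.
Expiry of referenced patent OF-288481:
  Base: filing + 16 years → 23 April 2032.
  Appellate Stay Credit: +138 days → 8 September 2032.
  Applicant Delay Offset: −326 days → 18 October 2031.
Terminal disclaimer: OF-450088 expires on the earlier of 29 January 2035 and 18 October 2031.

2031-10-18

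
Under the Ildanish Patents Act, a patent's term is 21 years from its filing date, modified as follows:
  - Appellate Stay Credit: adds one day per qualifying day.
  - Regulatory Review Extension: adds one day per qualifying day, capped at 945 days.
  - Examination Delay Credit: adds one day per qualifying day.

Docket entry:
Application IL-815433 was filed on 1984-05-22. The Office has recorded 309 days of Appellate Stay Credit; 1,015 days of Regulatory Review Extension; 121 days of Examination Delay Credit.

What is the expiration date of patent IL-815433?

Base term: filing date + 21 years → 22 May 2005.
Appellate Stay Credit: +309 days → 27 March 2006.
Regulatory Review Extension: 1015 days claimed exceeds the 945-day cap, so +945 days → 27 October 2008.
Examination Delay Credit: +121 days → 25 February 2009.

February 25, 2009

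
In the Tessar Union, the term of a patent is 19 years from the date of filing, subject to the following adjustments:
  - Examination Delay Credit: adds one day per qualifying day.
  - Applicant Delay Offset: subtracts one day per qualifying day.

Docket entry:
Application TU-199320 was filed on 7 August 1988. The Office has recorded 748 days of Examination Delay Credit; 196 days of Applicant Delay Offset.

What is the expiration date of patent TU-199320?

February 9, 2009

Base term: filing date + 19 years → 7 August 2007.
Examination Delay Credit: +748 days → 24 August 2009.
Applicant Delay Offset: −196 days → 9 February 2009.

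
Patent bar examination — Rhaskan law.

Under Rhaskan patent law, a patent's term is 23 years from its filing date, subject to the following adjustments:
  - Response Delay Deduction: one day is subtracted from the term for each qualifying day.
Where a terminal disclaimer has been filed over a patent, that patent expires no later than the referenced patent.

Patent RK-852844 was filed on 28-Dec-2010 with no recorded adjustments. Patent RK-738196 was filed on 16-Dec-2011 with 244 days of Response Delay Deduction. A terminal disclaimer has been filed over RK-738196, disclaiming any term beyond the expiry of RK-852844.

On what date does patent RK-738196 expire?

Natural term of RK-738196:
  Base: filing + 23 years → 16 December 2034.
  Response Delay Deduction: −244 days → 16 April 2034.
Expiry of referenced patent RK-852844:
  Base: filing + 23 years → 28 December 2033.
Terminal disclaimer: RK-738196 expires on the earlier of 16 April 2034 and 28 December 2033.

2033-12-28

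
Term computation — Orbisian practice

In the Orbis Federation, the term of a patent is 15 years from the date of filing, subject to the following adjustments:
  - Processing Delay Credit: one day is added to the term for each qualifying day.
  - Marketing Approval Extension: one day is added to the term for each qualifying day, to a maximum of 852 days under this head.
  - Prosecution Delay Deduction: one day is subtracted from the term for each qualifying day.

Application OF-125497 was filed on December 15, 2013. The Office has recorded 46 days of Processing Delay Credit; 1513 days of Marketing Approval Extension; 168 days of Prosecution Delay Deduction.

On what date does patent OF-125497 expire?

December 15, 2030

Base term: filing date + 15 years → 15 December 2028.
Processing Delay Credit: +46 days → 30 January 2029.
Marketing Approval Extension: 1513 days claimed exceeds the 852-day cap, so +852 days → 1 June 2031.
Prosecution Delay Deduction: −168 days → 15 December 2030.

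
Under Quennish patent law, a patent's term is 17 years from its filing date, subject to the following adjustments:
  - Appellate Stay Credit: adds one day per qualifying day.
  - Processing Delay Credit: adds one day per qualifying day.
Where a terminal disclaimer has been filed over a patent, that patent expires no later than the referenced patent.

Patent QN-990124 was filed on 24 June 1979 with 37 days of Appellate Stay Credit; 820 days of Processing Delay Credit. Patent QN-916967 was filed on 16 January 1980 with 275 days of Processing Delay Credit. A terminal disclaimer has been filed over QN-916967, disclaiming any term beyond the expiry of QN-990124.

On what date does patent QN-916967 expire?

1997-10-18

Natural term of QN-916967:
  Base: filing + 17 years → 16 January 1997.
  Processing Delay Credit: +275 days → 18 October 1997.
Expiry of referenced patent QN-990124:
  Base: filing + 17 years → 24 June 1996.
  Appellate Stay Credit: +37 days → 31 July 1996.
  Processing Delay Credit: +820 days → 29 October 1998.
Terminal disclaimer: QN-916967 expires on the earlier of 18 October 1997 and 29 October 1998.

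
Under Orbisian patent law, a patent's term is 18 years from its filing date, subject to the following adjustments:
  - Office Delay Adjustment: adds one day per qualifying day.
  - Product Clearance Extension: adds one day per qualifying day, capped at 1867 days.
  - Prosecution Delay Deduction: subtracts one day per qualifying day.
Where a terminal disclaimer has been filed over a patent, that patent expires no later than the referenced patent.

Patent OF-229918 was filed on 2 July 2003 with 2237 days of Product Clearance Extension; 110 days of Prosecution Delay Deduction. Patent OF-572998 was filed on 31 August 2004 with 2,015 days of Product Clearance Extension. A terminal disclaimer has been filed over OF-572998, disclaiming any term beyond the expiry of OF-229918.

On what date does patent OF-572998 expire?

Natural term of OF-572998:
  Base: filing + 18 years → 31 August 2022.
  Product Clearance Extension: 2015 days claimed exceeds the 1867-day cap, so +1867 days → 11 October 2027.
Expiry of referenced patent OF-229918:
  Base: filing + 18 years → 2 July 2021.
  Product Clearance Extension: 2237 days claimed exceeds the 1867-day cap, so +1867 days → 12 August 2026.
  Prosecution Delay Deduction: −110 days → 24 April 2026.
Terminal disclaimer: OF-572998 expires on the earlier of 11 October 2027 and 24 April 2026.

April 24, 2026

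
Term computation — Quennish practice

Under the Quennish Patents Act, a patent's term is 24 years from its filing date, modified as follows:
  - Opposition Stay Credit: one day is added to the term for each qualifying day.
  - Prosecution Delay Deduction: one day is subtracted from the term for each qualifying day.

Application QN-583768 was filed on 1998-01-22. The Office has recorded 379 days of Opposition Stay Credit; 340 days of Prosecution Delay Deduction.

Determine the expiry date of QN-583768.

Base term: filing date + 24 years → 22 January 2022.
Opposition Stay Credit: +379 days → 5 February 2023.
Prosecution Delay Deduction: −340 days → 2 March 2022.

2022-03-02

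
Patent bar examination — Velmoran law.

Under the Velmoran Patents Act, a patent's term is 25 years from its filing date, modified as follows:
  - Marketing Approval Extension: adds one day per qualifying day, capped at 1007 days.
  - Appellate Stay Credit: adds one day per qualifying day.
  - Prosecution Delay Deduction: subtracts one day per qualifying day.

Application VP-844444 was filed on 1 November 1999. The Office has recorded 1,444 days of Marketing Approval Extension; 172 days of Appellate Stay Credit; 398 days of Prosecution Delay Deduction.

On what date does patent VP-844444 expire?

Base term: filing date + 25 years → 1 November 2024.
Marketing Approval Extension: 1444 days claimed exceeds the 1007-day cap, so +1007 days → 5 August 2027.
Appellate Stay Credit: +172 days → 24 January 2028.
Prosecution Delay Deduction: −398 days → 22 December 2026.

December 22, 2026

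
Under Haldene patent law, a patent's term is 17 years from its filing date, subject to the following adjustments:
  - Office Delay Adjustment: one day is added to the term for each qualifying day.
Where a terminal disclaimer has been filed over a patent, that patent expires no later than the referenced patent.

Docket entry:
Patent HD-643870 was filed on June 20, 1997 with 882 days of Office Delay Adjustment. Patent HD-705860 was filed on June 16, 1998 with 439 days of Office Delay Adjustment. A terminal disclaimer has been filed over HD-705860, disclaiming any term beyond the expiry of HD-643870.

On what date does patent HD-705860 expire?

2016-08-28

Natural term of HD-705860:
  Base: filing + 17 years → 16 June 2015.
  Office Delay Adjustment: +439 days → 28 August 2016.
Expiry of referenced patent HD-643870:
  Base: filing + 17 years → 20 June 2014.
  Office Delay Adjustment: +882 days → 18 November 2016.
Terminal disclaimer: HD-705860 expires on the earlier of 28 August 2016 and 18 November 2016.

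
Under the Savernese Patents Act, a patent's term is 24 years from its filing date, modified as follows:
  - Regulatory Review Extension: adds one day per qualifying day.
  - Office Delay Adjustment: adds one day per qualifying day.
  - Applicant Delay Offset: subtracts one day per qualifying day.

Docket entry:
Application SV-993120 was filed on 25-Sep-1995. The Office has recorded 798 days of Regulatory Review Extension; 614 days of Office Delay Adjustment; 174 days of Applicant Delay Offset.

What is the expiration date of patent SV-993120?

2023-02-14

Base term: filing date + 24 years → 25 September 2019.
Regulatory Review Extension: +798 days → 1 December 2021.
Office Delay Adjustment: +614 days → 7 August 2023.
Applicant Delay Offset: −174 days → 14 February 2023.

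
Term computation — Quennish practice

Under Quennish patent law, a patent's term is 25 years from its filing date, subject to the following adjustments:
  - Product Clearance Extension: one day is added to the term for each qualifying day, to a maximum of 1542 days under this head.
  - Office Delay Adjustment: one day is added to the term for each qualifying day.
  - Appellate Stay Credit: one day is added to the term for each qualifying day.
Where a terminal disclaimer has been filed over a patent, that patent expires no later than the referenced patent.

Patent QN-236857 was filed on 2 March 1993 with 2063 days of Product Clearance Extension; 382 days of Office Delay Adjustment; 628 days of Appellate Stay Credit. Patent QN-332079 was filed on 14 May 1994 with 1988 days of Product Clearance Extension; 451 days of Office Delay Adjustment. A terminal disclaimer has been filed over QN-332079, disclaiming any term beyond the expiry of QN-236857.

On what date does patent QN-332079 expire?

Natural term of QN-332079:
  Base: filing + 25 years → 14 May 2019.
  Product Clearance Extension: 1988 days claimed exceeds the 1542-day cap, so +1542 days → 3 August 2023.
  Office Delay Adjustment: +451 days → 27 October 2024.
Expiry of referenced patent QN-236857:
  Base: filing + 25 years → 2 March 2018.
  Product Clearance Extension: 2063 days claimed exceeds the 1542-day cap, so +1542 days → 22 May 2022.
  Office Delay Adjustment: +382 days → 8 June 2023.
  Appellate Stay Credit: +628 days → 25 February 2025.
Terminal disclaimer: QN-332079 expires on the earlier of 27 October 2024 and 25 February 2025.

2024-10-27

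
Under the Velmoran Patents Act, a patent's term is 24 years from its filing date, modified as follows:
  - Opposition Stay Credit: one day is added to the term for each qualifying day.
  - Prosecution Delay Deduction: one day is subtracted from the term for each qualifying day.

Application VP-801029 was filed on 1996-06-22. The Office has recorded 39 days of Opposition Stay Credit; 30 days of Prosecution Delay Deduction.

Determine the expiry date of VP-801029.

2020-07-01

Base term: filing date + 24 years → 22 June 2020.
Opposition Stay Credit: +39 days → 31 July 2020.
Prosecution Delay Deduction: −30 days → 1 July 2020.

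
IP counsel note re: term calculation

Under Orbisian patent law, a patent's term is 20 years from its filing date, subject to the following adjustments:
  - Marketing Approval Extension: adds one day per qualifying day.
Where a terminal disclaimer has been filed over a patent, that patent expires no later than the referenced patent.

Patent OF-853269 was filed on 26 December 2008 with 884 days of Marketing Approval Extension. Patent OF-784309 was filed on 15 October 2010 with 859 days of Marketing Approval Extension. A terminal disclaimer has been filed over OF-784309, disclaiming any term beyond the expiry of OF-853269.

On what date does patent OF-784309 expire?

2031-05-29

Natural term of OF-784309:
  Base: filing + 20 years → 15 October 2030.
  Marketing Approval Extension: +859 days → 20 February 2033.
Expiry of referenced patent OF-853269:
  Base: filing + 20 years → 26 December 2028.
  Marketing Approval Extension: +884 days → 29 May 2031.
Terminal disclaimer: OF-784309 expires on the earlier of 20 February 2033 and 29 May 2031.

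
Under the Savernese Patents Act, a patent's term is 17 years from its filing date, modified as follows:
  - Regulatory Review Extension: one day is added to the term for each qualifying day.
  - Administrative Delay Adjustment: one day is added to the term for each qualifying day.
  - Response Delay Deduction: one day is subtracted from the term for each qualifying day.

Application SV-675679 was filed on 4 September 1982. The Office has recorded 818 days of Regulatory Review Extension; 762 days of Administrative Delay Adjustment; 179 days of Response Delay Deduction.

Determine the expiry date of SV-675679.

Base term: filing date + 17 years → 4 September 1999.
Regulatory Review Extension: +818 days → 30 November 2001.
Administrative Delay Adjustment: +762 days → 1 January 2004.
Response Delay Deduction: −179 days → 6 July 2003.

2003-07-06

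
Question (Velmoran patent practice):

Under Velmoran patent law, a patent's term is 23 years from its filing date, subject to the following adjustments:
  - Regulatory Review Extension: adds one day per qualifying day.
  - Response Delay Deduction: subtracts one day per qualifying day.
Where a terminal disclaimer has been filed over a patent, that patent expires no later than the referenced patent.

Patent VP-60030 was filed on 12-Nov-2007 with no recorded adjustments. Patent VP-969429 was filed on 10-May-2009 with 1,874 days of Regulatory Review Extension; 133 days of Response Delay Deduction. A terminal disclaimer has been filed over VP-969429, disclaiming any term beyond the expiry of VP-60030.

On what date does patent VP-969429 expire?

November 12, 2030

Natural term of VP-969429:
  Base: filing + 23 years → 10 May 2032.
  Regulatory Review Extension: +1874 days → 27 June 2037.
  Response Delay Deduction: −133 days → 14 February 2037.
Expiry of referenced patent VP-60030:
  Base: filing + 23 years → 12 November 2030.
Terminal disclaimer: VP-969429 expires on the earlier of 14 February 2037 and 12 November 2030.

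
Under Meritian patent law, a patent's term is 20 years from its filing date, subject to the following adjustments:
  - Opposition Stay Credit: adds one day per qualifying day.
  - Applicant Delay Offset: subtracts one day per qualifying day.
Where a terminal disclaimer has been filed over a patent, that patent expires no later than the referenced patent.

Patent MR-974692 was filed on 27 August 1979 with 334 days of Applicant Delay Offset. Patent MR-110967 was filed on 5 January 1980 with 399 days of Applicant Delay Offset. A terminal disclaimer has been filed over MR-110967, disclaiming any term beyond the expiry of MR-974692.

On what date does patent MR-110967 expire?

September 27, 1998

Natural term of MR-110967:
  Base: filing + 20 years → 5 January 2000.
  Applicant Delay Offset: −399 days → 2 December 1998.
Expiry of referenced patent MR-974692:
  Base: filing + 20 years → 27 August 1999.
  Applicant Delay Offset: −334 days → 27 September 1998.
Terminal disclaimer: MR-110967 expires on the earlier of 2 December 1998 and 27 September 1998.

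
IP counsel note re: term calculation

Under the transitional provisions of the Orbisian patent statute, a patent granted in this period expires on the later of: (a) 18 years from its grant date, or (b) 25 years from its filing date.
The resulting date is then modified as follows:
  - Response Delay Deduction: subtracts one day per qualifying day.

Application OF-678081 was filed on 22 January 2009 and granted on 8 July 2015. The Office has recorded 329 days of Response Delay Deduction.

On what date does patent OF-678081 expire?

(a) grant + 18 years → 8 July 2033.
(b) filing + 25 years → 22 January 2034.
Later of the two: 22 January 2034.
Response Delay Deduction: −329 days → 27 February 2033.

2033-02-27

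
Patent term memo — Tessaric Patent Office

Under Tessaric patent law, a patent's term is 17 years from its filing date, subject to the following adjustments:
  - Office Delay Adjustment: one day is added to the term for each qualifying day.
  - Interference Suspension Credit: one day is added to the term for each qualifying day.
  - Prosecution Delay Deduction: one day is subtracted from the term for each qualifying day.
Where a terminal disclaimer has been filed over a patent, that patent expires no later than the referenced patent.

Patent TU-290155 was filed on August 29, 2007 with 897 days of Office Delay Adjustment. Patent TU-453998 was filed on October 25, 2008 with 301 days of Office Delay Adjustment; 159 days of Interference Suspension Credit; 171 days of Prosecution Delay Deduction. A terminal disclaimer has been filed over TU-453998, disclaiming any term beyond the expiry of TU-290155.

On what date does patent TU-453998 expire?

August 10, 2026

Natural term of TU-453998:
  Base: filing + 17 years → 25 October 2025.
  Office Delay Adjustment: +301 days → 22 August 2026.
  Interference Suspension Credit: +159 days → 28 January 2027.
  Prosecution Delay Deduction: −171 days → 10 August 2026.
Expiry of referenced patent TU-290155:
  Base: filing + 17 years → 29 August 2024.
  Office Delay Adjustment: +897 days → 12 February 2027.
Terminal disclaimer: TU-453998 expires on the earlier of 10 August 2026 and 12 February 2027.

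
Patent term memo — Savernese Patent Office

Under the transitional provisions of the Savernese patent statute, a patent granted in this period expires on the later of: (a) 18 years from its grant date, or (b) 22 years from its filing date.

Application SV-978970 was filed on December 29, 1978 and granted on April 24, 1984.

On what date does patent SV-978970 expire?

(a) grant + 18 years → 24 April 2002.
(b) filing + 22 years → 29 December 2000.
Later of the two: 24 April 2002.

2002-04-24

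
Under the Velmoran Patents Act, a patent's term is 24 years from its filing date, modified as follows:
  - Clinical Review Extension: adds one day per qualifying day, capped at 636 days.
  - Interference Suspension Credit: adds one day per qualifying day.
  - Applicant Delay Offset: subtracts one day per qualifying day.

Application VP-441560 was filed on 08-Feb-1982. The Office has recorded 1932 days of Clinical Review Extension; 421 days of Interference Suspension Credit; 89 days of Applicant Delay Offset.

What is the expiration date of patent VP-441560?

Base term: filing date + 24 years → 8 February 2006.
Clinical Review Extension: 1932 days claimed exceeds the 636-day cap, so +636 days → 6 November 2007.
Interference Suspension Credit: +421 days → 31 December 2008.
Applicant Delay Offset: −89 days → 3 October 2008.

2008-10-03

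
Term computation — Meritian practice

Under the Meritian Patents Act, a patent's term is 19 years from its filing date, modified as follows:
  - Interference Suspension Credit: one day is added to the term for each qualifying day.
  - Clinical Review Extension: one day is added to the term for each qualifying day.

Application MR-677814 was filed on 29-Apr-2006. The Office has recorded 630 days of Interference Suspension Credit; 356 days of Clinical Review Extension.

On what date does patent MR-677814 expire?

2028-01-10

Base term: filing date + 19 years → 29 April 2025.
Interference Suspension Credit: +630 days → 19 January 2027.
Clinical Review Extension: +356 days → 10 January 2028.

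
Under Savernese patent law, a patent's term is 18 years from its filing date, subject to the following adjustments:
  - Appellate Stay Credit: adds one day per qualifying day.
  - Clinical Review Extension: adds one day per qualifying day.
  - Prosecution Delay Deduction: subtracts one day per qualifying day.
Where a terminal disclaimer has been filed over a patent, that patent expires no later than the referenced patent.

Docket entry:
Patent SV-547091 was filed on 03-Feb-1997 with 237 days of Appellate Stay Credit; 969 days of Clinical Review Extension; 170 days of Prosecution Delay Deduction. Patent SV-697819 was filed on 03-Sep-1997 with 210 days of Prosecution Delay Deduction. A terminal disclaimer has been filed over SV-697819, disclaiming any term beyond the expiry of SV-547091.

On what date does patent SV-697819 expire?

2015-02-05

Natural term of SV-697819:
  Base: filing + 18 years → 3 September 2015.
  Prosecution Delay Deduction: −210 days → 5 February 2015.
Expiry of referenced patent SV-547091:
  Base: filing + 18 years → 3 February 2015.
  Appellate Stay Credit: +237 days → 28 September 2015.
  Clinical Review Extension: +969 days → 24 May 2018.
  Prosecution Delay Deduction: −170 days → 5 December 2017.
Terminal disclaimer: SV-697819 expires on the earlier of 5 February 2015 and 5 December 2017.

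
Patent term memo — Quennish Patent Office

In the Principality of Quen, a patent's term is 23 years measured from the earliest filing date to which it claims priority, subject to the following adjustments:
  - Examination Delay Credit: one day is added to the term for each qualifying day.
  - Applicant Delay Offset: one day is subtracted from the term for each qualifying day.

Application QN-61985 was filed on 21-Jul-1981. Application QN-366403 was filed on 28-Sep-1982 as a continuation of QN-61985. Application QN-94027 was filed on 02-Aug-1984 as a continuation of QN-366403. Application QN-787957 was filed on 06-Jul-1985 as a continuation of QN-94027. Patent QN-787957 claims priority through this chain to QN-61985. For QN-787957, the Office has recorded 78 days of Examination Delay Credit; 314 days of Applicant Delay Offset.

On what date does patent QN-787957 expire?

2003-11-28

Earliest priority filing: 21 July 1981.
Base term: 21 July 1981 + 23 years → 21 July 2004.
Examination Delay Credit: +78 days → 7 October 2004.
Applicant Delay Offset: −314 days → 28 November 2003.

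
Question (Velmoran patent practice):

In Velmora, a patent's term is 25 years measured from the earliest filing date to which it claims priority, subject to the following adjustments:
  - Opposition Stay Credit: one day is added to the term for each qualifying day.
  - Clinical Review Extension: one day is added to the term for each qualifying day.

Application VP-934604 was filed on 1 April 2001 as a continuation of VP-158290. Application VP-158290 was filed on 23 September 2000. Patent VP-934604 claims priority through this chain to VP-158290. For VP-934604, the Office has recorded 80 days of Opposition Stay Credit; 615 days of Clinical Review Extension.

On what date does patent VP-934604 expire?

Earliest priority filing: 23 September 2000.
Base term: 23 September 2000 + 25 years → 23 September 2025.
Opposition Stay Credit: +80 days → 12 December 2025.
Clinical Review Extension: +615 days → 19 August 2027.

August 19, 2027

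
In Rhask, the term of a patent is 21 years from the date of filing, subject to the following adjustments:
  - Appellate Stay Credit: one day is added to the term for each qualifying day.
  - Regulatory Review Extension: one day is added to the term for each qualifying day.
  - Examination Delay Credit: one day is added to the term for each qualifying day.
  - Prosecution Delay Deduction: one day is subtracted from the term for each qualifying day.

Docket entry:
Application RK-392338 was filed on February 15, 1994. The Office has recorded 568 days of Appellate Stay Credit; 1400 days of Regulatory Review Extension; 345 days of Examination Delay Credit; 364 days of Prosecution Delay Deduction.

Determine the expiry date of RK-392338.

Base term: filing date + 21 years → 15 February 2015.
Appellate Stay Credit: +568 days → 5 September 2016.
Regulatory Review Extension: +1400 days → 6 July 2020.
Examination Delay Credit: +345 days → 16 June 2021.
Prosecution Delay Deduction: −364 days → 17 June 2020.

June 17, 2020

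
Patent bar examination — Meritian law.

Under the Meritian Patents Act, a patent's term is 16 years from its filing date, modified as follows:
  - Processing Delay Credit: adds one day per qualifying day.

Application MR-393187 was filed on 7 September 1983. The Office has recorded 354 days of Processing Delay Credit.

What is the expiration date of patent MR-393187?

August 26, 2000

Base term: filing date + 16 years → 7 September 1999.
Processing Delay Credit: +354 days → 26 August 2000.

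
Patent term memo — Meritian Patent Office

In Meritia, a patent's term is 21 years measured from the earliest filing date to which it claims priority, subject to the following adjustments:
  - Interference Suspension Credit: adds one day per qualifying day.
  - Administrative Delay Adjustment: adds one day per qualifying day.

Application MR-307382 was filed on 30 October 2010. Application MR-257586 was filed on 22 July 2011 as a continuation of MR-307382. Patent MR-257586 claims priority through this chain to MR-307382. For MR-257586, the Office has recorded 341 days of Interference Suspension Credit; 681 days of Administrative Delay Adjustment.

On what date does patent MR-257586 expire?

August 17, 2034

Earliest priority filing: 30 October 2010.
Base term: 30 October 2010 + 21 years → 30 October 2031.
Interference Suspension Credit: +341 days → 5 October 2032.
Administrative Delay Adjustment: +681 days → 17 August 2034.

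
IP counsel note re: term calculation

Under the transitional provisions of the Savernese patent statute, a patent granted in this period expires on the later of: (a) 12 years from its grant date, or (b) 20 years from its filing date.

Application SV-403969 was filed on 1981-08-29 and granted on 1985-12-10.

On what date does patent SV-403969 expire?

(a) grant + 12 years → 10 December 1997.
(b) filing + 20 years → 29 August 2001.
Later of the two: 29 August 2001.

August 29, 2001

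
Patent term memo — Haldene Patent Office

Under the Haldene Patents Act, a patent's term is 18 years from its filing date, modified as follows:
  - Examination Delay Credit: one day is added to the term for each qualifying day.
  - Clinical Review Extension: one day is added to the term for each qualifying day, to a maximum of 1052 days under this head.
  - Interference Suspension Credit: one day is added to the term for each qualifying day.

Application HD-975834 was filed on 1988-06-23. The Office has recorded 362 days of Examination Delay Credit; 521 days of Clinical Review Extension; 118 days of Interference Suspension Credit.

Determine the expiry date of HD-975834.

2009-03-20

Base term: filing date + 18 years → 23 June 2006.
Examination Delay Credit: +362 days → 20 June 2007.
Clinical Review Extension: 521 days (within the 1052-day cap) → +521 days → 22 November 2008.
Interference Suspension Credit: +118 days → 20 March 2009.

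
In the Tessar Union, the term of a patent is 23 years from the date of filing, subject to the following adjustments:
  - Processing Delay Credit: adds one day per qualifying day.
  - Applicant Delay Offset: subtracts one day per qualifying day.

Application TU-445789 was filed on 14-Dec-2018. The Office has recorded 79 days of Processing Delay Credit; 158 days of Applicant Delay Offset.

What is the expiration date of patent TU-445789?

2041-09-26

Base term: filing date + 23 years → 14 December 2041.
Processing Delay Credit: +79 days → 3 March 2042.
Applicant Delay Offset: −158 days → 26 September 2041.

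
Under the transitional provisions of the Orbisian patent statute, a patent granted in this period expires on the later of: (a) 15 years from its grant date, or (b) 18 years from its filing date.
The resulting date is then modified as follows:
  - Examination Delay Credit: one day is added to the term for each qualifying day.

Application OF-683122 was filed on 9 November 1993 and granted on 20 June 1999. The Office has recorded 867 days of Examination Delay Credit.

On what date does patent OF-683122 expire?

(a) grant + 15 years → 20 June 2014.
(b) filing + 18 years → 9 November 2011.
Later of the two: 20 June 2014.
Examination Delay Credit: +867 days → 3 November 2016.

November 3, 2016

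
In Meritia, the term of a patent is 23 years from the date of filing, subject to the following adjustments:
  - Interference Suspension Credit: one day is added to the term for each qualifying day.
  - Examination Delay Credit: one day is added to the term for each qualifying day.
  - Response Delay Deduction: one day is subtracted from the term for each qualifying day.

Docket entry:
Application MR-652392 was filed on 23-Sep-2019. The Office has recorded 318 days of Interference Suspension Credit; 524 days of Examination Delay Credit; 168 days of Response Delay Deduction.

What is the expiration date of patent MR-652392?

Base term: filing date + 23 years → 23 September 2042.
Interference Suspension Credit: +318 days → 7 August 2043.
Examination Delay Credit: +524 days → 12 January 2045.
Response Delay Deduction: −168 days → 28 July 2044.

2044-07-28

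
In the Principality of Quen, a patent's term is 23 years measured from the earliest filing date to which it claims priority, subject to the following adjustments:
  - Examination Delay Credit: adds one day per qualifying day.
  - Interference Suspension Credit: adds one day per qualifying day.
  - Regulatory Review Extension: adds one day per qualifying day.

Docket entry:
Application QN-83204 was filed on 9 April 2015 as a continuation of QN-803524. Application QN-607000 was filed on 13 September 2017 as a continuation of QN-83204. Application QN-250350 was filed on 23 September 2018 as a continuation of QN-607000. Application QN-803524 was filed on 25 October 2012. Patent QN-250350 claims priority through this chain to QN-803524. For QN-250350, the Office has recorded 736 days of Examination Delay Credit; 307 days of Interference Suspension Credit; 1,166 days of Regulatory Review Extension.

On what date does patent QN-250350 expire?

November 11, 2041

Earliest priority filing: 25 October 2012.
Base term: 25 October 2012 + 23 years → 25 October 2035.
Examination Delay Credit: +736 days → 30 October 2037.
Interference Suspension Credit: +307 days → 2 September 2038.
Regulatory Review Extension: +1166 days → 11 November 2041.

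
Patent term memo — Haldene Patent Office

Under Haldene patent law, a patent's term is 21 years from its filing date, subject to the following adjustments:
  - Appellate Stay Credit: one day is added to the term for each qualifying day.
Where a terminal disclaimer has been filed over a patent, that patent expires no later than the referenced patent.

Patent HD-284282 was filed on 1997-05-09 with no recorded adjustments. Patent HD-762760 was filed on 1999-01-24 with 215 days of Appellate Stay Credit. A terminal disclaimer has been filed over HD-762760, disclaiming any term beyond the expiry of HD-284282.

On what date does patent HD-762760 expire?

Natural term of HD-762760:
  Base: filing + 21 years → 24 January 2020.
  Appellate Stay Credit: +215 days → 26 August 2020.
Expiry of referenced patent HD-284282:
  Base: filing + 21 years → 9 May 2018.
Terminal disclaimer: HD-762760 expires on the earlier of 26 August 2020 and 9 May 2018.

May 9, 2018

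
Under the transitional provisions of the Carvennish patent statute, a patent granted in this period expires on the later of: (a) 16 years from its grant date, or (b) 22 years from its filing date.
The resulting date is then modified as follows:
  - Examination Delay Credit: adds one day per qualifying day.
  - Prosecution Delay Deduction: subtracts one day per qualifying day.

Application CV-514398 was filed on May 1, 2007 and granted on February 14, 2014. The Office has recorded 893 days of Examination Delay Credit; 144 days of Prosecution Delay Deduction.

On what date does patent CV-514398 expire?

(a) grant + 16 years → 14 February 2030.
(b) filing + 22 years → 1 May 2029.
Later of the two: 14 February 2030.
Examination Delay Credit: +893 days → 26 July 2032.
Prosecution Delay Deduction: −144 days → 4 March 2032.

March 4, 2032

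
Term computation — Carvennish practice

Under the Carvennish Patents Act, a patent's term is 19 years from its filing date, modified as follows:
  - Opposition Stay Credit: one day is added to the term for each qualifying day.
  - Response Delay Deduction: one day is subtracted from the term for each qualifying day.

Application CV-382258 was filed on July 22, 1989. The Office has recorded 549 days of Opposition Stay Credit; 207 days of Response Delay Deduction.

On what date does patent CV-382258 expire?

Base term: filing date + 19 years → 22 July 2008.
Opposition Stay Credit: +549 days → 22 January 2010.
Response Delay Deduction: −207 days → 29 June 2009.

June 29, 2009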